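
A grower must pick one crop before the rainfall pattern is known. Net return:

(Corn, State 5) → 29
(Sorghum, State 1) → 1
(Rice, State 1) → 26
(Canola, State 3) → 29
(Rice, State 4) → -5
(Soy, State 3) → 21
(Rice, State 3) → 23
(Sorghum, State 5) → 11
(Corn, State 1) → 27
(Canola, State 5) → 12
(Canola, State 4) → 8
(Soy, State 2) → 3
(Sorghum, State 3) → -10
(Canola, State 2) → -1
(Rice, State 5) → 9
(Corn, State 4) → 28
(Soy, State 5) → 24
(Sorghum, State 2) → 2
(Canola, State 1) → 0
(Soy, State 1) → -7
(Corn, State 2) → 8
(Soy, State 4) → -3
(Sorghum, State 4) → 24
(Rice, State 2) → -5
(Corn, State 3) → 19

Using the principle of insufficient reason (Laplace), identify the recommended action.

Row averages: Soy=7.6, Canola=9.6, Corn=22.2, Rice=9.6, Sorghum=5.6
Highest average = 22.2 → Corn.

Corn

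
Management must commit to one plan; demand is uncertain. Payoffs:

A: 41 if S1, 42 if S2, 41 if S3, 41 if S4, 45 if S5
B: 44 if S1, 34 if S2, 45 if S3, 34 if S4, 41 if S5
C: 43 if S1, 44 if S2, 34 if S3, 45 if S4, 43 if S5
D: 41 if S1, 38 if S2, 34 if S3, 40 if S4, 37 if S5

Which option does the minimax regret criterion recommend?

A

Column bests: S1=44, S2=44, S3=45, S4=45, S5=45.
A regrets: 3, 2, 4, 4, 0 → max 4
B regrets: 0, 10, 0, 11, 4 → max 11
C regrets: 1, 0, 11, 0, 2 → max 11
D regrets: 3, 6, 11, 5, 8 → max 11
Smallest max regret = 4 → A.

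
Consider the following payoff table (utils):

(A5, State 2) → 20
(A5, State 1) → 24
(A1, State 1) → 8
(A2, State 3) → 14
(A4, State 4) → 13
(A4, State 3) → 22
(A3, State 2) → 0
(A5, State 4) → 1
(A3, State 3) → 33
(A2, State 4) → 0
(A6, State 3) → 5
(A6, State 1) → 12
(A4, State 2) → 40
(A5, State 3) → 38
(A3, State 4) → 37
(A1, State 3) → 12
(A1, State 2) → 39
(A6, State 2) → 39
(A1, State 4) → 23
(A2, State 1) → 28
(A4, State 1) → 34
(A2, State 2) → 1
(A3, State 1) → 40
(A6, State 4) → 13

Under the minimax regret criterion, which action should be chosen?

A4

Column bests: State 1=40, State 2=40, State 3=38, State 4=37.
A1 regrets: 32, 1, 26, 14 → max 32
A2 regrets: 12, 39, 24, 37 → max 39
A3 regrets: 0, 40, 5, 0 → max 40
A4 regrets: 6, 0, 16, 24 → max 24
A5 regrets: 16, 20, 0, 36 → max 36
A6 regrets: 28, 1, 33, 24 → max 33
Smallest max regret = 24 → A4.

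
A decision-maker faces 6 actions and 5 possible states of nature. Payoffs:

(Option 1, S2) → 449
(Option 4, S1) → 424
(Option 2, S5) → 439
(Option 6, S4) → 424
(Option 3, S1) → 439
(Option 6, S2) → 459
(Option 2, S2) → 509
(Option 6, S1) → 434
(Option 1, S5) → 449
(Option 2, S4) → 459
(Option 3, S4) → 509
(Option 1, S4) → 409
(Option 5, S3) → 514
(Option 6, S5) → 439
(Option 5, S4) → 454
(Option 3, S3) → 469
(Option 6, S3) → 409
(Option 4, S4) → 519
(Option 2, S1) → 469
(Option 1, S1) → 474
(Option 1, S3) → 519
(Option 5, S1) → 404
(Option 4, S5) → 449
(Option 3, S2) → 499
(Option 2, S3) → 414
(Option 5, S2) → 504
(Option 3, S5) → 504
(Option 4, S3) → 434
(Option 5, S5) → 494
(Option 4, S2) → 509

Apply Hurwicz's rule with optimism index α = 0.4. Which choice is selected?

Option 3

Option 1: 0.4·519 + 0.6·409 = 453
Option 2: 0.4·509 + 0.6·414 = 452
Option 3: 0.4·509 + 0.6·439 = 467
Option 4: 0.4·519 + 0.6·424 = 462
Option 5: 0.4·514 + 0.6·404 = 448
Option 6: 0.4·459 + 0.6·409 = 429
Highest Hurwicz score = 467 → Option 3.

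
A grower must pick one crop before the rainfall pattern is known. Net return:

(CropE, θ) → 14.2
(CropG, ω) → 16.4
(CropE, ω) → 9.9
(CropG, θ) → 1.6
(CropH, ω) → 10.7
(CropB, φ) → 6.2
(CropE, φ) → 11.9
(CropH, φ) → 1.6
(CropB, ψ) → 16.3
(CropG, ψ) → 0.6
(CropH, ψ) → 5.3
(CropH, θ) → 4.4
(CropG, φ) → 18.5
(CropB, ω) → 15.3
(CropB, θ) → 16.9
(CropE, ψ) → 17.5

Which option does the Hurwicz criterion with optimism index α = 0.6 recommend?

CropE

CropB: 0.6·16.9 + 0.4·6.2 = 12.62
CropH: 0.6·10.7 + 0.4·1.6 = 7.06
CropE: 0.6·17.5 + 0.4·9.9 = 14.46
CropG: 0.6·18.5 + 0.4·0.6 = 11.34
Highest Hurwicz score = 14.46 → CropE.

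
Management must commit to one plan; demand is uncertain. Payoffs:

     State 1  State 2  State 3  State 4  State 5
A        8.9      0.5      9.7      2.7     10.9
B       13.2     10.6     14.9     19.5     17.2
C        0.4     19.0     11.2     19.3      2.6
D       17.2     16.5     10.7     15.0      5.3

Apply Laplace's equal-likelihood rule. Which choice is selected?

Row averages: A=6.54, B=15.08, C=10.5, D=12.94
Highest average = 15.08 → B.

B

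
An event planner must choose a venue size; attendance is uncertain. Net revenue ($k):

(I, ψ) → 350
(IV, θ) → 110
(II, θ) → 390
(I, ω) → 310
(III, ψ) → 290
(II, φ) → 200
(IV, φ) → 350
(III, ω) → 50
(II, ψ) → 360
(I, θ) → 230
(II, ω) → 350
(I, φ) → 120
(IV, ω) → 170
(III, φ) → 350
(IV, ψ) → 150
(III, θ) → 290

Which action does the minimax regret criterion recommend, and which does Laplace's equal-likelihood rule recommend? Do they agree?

Column bests: θ=390, φ=350, ψ=360, ω=350.
I regrets: 160, 230, 10, 40 → max 230
II regrets: 0, 150, 0, 0 → max 150
III regrets: 100, 0, 70, 300 → max 300
IV regrets: 280, 0, 210, 180 → max 280
Smallest max regret = 150 → II.
Row averages: I=252.5, II=325, III=245, IV=195
Highest average = 325 → II.

minimax regret → II; laplace → II (agree)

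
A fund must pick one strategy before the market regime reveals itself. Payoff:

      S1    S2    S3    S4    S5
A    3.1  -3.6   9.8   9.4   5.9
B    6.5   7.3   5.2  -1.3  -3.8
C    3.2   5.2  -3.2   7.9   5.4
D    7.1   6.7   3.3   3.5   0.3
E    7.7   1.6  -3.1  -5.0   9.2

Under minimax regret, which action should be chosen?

D

Column bests: S1=7.7, S2=7.3, S3=9.8, S4=9.4, S5=9.2.
A regrets: 4.6, 10.9, 0.0, 0.0, 3.3 → max 10.9
B regrets: 1.2, 0.0, 4.6, 10.7, 13.0 → max 13.0
C regrets: 4.5, 2.1, 13.0, 1.5, 3.8 → max 13.0
D regrets: 0.6, 0.6, 6.5, 5.9, 8.9 → max 8.9
E regrets: 0.0, 5.7, 12.9, 14.4, 0.0 → max 14.4
Smallest max regret = 8.9 → D.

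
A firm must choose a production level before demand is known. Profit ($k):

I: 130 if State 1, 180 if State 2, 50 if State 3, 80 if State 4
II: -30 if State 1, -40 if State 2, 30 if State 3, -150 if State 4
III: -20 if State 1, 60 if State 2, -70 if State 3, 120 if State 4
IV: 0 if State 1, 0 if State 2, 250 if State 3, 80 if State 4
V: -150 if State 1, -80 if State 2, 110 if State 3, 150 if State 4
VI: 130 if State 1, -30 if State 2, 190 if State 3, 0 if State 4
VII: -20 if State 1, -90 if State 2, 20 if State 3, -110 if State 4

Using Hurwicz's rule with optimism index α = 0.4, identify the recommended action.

I

I: 0.4·180 + 0.6·50 = 102
II: 0.4·30 + 0.6·(-150) = -78
III: 0.4·120 + 0.6·(-70) = 6
IV: 0.4·250 + 0.6·0 = 100
V: 0.4·150 + 0.6·(-150) = -30
VI: 0.4·190 + 0.6·(-30) = 58
VII: 0.4·20 + 0.6·(-110) = -58
Highest Hurwicz score = 102 → I.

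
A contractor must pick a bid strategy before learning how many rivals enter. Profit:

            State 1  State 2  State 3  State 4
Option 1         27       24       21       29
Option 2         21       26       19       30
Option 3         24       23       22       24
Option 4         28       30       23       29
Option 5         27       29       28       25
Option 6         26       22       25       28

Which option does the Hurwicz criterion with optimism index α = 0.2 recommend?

Option 5

Option 1: 0.2·29 + 0.8·21 = 22.6
Option 2: 0.2·30 + 0.8·19 = 21.2
Option 3: 0.2·24 + 0.8·22 = 22.4
Option 4: 0.2·30 + 0.8·23 = 24.4
Option 5: 0.2·29 + 0.8·25 = 25.8
Option 6: 0.2·28 + 0.8·22 = 23.2
Highest Hurwicz score = 25.8 → Option 5.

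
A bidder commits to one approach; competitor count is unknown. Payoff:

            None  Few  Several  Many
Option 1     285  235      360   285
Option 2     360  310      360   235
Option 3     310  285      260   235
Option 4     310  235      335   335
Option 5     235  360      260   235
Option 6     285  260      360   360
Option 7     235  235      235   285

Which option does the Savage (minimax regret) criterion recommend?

Option 6

Column bests: None=360, Few=360, Several=360, Many=360.
Option 1 regrets: 75, 125, 0, 75 → max 125
Option 2 regrets: 0, 50, 0, 125 → max 125
Option 3 regrets: 50, 75, 100, 125 → max 125
Option 4 regrets: 50, 125, 25, 25 → max 125
Option 5 regrets: 125, 0, 100, 125 → max 125
Option 6 regrets: 75, 100, 0, 0 → max 100
Option 7 regrets: 125, 125, 125, 75 → max 125
Smallest max regret = 100 → Option 6.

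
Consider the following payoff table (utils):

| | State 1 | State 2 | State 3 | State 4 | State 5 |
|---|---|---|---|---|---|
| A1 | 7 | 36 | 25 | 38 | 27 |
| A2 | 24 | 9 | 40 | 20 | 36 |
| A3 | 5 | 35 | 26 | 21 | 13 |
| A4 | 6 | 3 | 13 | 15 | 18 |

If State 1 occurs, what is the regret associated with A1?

Best payoff under State 1 is 24.
Regret = 24 − 7 = 17.

17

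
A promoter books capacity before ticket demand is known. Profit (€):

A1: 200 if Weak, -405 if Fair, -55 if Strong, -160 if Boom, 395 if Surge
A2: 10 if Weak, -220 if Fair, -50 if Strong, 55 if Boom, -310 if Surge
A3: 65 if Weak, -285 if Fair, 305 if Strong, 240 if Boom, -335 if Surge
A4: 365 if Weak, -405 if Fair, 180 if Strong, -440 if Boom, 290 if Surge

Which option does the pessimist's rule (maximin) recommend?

Row minima: A1=-405, A2=-310, A3=-335, A4=-440
Best worst-case = -310 → A2.

A2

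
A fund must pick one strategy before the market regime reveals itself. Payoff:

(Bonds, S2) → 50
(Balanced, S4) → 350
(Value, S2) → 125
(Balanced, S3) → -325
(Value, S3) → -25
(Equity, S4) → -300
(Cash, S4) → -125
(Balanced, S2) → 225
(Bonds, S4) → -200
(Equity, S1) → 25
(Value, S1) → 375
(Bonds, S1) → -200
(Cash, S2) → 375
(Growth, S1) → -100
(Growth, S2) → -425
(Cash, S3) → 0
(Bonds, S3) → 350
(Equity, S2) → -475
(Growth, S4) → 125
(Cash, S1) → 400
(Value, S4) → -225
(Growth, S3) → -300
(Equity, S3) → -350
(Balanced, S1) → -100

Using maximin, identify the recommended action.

Cash

Row minima: Balanced=-325, Growth=-425, Equity=-475, Bonds=-200, Value=-225, Cash=-125
Best worst-case = -125 → Cash.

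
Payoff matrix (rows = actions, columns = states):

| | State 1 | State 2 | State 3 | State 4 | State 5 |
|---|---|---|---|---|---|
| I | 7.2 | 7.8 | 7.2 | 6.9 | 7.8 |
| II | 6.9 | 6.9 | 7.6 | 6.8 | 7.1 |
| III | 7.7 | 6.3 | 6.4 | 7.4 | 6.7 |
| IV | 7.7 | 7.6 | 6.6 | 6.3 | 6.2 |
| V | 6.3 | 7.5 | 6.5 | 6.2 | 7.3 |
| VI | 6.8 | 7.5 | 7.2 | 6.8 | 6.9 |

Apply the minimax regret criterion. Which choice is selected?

I

Column bests: State 1=7.7, State 2=7.8, State 3=7.6, State 4=7.4, State 5=7.8.
I regrets: 0.5, 0.0, 0.4, 0.5, 0.0 → max 0.5
II regrets: 0.8, 0.9, 0.0, 0.6, 0.7 → max 0.9
III regrets: 0.0, 1.5, 1.2, 0.0, 1.1 → max 1.5
IV regrets: 0.0, 0.2, 1.0, 1.1, 1.6 → max 1.6
V regrets: 1.4, 0.3, 1.1, 1.2, 0.5 → max 1.4
VI regrets: 0.9, 0.3, 0.4, 0.6, 0.9 → max 0.9
Smallest max regret = 0.5 → I.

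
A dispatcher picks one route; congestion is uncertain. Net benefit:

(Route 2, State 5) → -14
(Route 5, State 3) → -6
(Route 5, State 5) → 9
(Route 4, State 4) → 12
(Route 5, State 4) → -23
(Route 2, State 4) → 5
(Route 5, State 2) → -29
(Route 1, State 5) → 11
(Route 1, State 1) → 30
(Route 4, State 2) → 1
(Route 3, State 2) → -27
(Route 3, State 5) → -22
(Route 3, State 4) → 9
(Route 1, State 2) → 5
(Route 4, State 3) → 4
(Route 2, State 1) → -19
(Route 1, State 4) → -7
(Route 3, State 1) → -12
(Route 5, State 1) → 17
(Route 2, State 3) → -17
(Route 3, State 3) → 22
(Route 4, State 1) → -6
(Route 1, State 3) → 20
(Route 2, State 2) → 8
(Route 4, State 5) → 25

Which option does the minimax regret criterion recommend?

Column bests: State 1=30, State 2=8, State 3=22, State 4=12, State 5=25.
Route 1 regrets: 0, 3, 2, 19, 14 → max 19
Route 2 regrets: 49, 0, 39, 7, 39 → max 49
Route 3 regrets: 42, 35, 0, 3, 47 → max 47
Route 4 regrets: 36, 7, 18, 0, 0 → max 36
Route 5 regrets: 13, 37, 28, 35, 16 → max 37
Smallest max regret = 19 → Route 1.

Route 1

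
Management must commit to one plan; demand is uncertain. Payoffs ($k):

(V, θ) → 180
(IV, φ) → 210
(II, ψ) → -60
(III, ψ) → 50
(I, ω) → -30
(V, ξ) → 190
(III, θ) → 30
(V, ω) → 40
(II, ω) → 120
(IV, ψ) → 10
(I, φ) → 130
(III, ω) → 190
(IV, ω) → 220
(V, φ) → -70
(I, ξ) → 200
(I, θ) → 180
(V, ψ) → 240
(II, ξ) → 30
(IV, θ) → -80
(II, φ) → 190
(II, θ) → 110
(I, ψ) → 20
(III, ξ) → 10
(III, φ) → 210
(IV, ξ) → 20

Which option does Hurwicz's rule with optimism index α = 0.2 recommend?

I: 0.2·200 + 0.8·(-30) = 16
II: 0.2·190 + 0.8·(-60) = -10
III: 0.2·210 + 0.8·10 = 50
IV: 0.2·220 + 0.8·(-80) = -20
V: 0.2·240 + 0.8·(-70) = -8
Highest Hurwicz score = 50 → III.

III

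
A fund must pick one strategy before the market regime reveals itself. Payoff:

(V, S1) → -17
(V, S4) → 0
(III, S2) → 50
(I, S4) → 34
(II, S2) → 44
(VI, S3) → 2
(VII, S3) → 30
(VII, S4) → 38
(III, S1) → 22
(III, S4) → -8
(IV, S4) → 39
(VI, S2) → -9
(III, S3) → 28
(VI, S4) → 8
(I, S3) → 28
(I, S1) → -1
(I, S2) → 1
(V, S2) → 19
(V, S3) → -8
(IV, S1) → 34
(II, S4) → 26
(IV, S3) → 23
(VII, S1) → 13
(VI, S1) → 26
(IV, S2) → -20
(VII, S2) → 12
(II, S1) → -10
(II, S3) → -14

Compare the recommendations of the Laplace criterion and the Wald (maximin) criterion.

laplace → VII; maximin → VII (agree)

Row averages: I=15.5, II=11.5, III=23, IV=19, V=-1.5, VI=6.75, VII=23.25
Highest average = 23.25 → VII.
Row minima: I=-1, II=-14, III=-8, IV=-20, V=-17, VI=-9, VII=12
Best worst-case = 12 → VII.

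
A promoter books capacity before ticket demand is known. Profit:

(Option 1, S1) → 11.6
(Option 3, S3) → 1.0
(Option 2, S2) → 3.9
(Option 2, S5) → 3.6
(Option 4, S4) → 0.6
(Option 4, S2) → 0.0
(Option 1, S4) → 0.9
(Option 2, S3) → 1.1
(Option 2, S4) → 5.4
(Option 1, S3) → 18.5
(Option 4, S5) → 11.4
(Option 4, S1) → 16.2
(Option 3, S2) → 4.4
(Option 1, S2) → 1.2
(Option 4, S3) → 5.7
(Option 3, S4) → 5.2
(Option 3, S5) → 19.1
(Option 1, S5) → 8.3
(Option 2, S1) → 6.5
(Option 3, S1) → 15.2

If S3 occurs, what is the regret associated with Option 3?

Best payoff under S3 is 18.5.
Regret = 18.5 − 1.0 = 17.5.

17.5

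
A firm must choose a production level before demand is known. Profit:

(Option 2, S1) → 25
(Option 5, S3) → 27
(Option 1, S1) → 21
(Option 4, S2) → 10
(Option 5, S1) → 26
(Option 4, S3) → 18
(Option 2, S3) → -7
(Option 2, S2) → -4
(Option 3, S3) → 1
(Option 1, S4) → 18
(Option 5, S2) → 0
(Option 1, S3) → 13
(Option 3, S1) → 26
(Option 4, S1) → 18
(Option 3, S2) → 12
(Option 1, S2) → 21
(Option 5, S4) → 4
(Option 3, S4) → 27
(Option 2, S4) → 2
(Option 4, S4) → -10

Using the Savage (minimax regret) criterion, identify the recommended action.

Option 1

Column bests: S1=26, S2=21, S3=27, S4=27.
Option 1 regrets: 5, 0, 14, 9 → max 14
Option 2 regrets: 1, 25, 34, 25 → max 34
Option 3 regrets: 0, 9, 26, 0 → max 26
Option 4 regrets: 8, 11, 9, 37 → max 37
Option 5 regrets: 0, 21, 0, 23 → max 23
Smallest max regret = 14 → Option 1.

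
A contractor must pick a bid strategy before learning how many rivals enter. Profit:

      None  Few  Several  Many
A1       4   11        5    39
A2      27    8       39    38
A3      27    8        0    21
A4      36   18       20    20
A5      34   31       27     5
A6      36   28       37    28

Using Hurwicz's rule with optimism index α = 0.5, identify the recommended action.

A6

A1: 0.5·39 + 0.5·4 = 21.5
A2: 0.5·39 + 0.5·8 = 23.5
A3: 0.5·27 + 0.5·0 = 13.5
A4: 0.5·36 + 0.5·18 = 27
A5: 0.5·34 + 0.5·5 = 19.5
A6: 0.5·37 + 0.5·28 = 32.5
Highest Hurwicz score = 32.5 → A6.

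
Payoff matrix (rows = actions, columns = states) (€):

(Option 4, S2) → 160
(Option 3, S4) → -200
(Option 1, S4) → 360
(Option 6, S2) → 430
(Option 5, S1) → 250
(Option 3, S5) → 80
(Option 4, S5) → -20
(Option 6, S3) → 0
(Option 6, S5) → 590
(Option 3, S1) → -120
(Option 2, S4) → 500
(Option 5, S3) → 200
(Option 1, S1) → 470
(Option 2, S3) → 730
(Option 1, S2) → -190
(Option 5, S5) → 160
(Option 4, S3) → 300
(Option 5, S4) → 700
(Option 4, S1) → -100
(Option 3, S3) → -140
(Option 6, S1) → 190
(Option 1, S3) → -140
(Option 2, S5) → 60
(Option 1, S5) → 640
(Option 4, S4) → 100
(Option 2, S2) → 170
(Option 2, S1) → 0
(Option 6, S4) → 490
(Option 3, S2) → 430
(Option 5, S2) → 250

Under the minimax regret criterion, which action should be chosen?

Option 5

Column bests: S1=470, S2=430, S3=730, S4=700, S5=640.
Option 1 regrets: 0, 620, 870, 340, 0 → max 870
Option 2 regrets: 470, 260, 0, 200, 580 → max 580
Option 3 regrets: 590, 0, 870, 900, 560 → max 900
Option 4 regrets: 570, 270, 430, 600, 660 → max 660
Option 5 regrets: 220, 180, 530, 0, 480 → max 530
Option 6 regrets: 280, 0, 730, 210, 50 → max 730
Smallest max regret = 530 → Option 5.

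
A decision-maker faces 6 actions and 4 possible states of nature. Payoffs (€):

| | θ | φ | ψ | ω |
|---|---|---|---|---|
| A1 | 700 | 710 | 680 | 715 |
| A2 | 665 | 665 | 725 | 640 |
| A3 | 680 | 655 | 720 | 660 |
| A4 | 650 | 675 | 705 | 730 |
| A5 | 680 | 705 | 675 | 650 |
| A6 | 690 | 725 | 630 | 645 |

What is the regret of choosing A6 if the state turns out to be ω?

Best payoff under ω is 730.
Regret = 730 − 645 = 85.

85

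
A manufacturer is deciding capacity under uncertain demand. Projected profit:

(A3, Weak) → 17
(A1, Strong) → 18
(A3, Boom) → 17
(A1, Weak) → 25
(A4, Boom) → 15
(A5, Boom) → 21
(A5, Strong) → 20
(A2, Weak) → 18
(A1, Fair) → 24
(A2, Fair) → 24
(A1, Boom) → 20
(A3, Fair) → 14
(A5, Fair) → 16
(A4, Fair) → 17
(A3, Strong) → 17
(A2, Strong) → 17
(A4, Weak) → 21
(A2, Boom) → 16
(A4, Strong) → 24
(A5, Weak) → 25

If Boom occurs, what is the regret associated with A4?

Best payoff under Boom is 21.
Regret = 21 − 15 = 6.

6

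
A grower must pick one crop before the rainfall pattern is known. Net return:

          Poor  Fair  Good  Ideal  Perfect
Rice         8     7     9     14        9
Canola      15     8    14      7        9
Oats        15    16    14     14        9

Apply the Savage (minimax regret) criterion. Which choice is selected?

Column bests: Poor=15, Fair=16, Good=14, Ideal=14, Perfect=9.
Rice regrets: 7, 9, 5, 0, 0 → max 9
Canola regrets: 0, 8, 0, 7, 0 → max 8
Oats regrets: 0, 0, 0, 0, 0 → max 0
Smallest max regret = 0 → Oats.

Oats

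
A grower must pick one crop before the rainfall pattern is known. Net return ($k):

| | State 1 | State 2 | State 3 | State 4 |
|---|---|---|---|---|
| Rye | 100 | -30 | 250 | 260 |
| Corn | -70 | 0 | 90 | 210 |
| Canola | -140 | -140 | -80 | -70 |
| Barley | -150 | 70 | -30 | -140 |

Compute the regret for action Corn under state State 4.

Best payoff under State 4 is 260.
Regret = 260 − 210 = 50.

50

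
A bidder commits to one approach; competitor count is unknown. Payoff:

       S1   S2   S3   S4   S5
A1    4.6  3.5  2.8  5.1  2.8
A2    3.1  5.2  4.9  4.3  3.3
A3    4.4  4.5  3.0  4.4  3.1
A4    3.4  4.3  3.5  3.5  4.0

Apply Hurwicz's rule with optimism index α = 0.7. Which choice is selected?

A1: 0.7·5.1 + 0.3·2.8 = 4.41
A2: 0.7·5.2 + 0.3·3.1 = 4.57
A3: 0.7·4.5 + 0.3·3.0 = 4.05
A4: 0.7·4.3 + 0.3·3.4 = 4.03
Highest Hurwicz score = 4.57 → A2.

A2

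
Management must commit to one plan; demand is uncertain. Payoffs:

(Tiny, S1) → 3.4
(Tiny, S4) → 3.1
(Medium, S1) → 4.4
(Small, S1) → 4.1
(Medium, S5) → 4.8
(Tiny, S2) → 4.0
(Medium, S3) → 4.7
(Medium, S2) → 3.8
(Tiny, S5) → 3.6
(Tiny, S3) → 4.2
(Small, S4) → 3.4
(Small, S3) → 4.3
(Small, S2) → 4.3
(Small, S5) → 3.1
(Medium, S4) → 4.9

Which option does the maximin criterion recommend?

Medium

Row minima: Tiny=3.1, Small=3.1, Medium=3.8
Best worst-case = 3.8 → Medium.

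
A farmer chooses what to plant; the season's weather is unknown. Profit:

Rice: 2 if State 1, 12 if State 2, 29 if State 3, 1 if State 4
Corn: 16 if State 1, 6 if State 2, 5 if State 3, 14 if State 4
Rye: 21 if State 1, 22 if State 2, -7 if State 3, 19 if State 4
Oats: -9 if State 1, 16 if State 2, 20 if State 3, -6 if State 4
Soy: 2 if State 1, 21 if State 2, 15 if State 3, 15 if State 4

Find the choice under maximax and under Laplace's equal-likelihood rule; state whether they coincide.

maximax → Rice; laplace → Rye (disagree)

Row maxima: Rice=29, Corn=16, Rye=22, Oats=20, Soy=21
Best best-case = 29 → Rice.
Row averages: Rice=11, Corn=10.25, Rye=13.75, Oats=5.25, Soy=13.25
Highest average = 13.75 → Rye.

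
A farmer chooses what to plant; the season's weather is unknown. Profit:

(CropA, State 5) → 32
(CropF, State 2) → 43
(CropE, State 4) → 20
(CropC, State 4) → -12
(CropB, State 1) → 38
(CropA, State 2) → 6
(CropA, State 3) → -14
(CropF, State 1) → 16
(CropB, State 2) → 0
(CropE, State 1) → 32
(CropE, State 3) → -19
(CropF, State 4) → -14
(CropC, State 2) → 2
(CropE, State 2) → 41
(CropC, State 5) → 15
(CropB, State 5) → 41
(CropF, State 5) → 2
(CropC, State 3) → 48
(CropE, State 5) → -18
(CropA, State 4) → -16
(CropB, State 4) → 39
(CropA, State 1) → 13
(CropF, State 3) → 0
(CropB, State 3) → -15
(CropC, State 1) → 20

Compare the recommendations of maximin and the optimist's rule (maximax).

Row minima: CropC=-12, CropF=-14, CropE=-19, CropB=-15, CropA=-16
Best worst-case = -12 → CropC.
Row maxima: CropC=48, CropF=43, CropE=41, CropB=41, CropA=32
Best best-case = 48 → CropC.

maximin → CropC; maximax → CropC (agree)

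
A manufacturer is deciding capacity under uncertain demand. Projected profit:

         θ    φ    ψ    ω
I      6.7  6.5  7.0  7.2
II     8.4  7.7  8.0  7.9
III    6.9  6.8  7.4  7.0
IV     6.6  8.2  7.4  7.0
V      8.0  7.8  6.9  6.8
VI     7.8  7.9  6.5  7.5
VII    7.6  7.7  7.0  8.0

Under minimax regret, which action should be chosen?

Column bests: θ=8.4, φ=8.2, ψ=8.0, ω=8.0.
I regrets: 1.7, 1.7, 1.0, 0.8 → max 1.7
II regrets: 0.0, 0.5, 0.0, 0.1 → max 0.5
III regrets: 1.5, 1.4, 0.6, 1.0 → max 1.5
IV regrets: 1.8, 0.0, 0.6, 1.0 → max 1.8
V regrets: 0.4, 0.4, 1.1, 1.2 → max 1.2
VI regrets: 0.6, 0.3, 1.5, 0.5 → max 1.5
VII regrets: 0.8, 0.5, 1.0, 0.0 → max 1.0
Smallest max regret = 0.5 → II.

II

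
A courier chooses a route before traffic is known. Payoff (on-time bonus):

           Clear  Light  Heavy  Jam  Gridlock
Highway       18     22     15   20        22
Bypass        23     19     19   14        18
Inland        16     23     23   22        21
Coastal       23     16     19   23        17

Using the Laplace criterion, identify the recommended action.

Row averages: Highway=19.4, Bypass=18.6, Inland=21, Coastal=19.6
Highest average = 21 → Inland.

Inland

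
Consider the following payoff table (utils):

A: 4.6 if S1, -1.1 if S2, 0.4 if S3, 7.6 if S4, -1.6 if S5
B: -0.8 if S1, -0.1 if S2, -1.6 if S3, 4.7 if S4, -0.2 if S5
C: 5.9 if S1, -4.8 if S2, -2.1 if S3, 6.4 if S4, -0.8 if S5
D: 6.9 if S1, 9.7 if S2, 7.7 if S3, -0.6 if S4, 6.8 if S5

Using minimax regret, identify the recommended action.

Column bests: S1=6.9, S2=9.7, S3=7.7, S4=7.6, S5=6.8.
A regrets: 2.3, 10.8, 7.3, 0.0, 8.4 → max 10.8
B regrets: 7.7, 9.8, 9.3, 2.9, 7.0 → max 9.8
C regrets: 1.0, 14.5, 9.8, 1.2, 7.6 → max 14.5
D regrets: 0.0, 0.0, 0.0, 8.2, 0.0 → max 8.2
Smallest max regret = 8.2 → D.

D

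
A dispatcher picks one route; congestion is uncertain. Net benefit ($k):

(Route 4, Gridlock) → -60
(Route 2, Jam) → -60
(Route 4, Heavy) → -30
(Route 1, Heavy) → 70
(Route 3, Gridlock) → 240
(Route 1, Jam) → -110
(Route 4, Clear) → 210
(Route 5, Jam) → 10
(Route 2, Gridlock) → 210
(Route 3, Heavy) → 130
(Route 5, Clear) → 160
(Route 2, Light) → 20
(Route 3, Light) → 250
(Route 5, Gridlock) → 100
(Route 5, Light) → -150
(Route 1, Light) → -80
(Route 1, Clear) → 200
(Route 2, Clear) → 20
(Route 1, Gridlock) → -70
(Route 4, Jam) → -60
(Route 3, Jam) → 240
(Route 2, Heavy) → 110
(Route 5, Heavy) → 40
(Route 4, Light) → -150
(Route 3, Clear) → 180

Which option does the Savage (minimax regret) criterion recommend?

Column bests: Clear=210, Light=250, Heavy=130, Jam=240, Gridlock=240.
Route 1 regrets: 10, 330, 60, 350, 310 → max 350
Route 2 regrets: 190, 230, 20, 300, 30 → max 300
Route 3 regrets: 30, 0, 0, 0, 0 → max 30
Route 4 regrets: 0, 400, 160, 300, 300 → max 400
Route 5 regrets: 50, 400, 90, 230, 140 → max 400
Smallest max regret = 30 → Route 3.

Route 3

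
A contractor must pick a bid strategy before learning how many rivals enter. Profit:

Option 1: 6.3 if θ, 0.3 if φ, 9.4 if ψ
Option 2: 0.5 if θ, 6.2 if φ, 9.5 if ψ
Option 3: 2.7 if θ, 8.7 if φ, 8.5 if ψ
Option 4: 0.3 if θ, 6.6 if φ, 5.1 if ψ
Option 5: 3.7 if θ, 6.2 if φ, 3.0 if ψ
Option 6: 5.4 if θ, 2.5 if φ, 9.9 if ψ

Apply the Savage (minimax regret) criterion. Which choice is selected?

Option 3

Column bests: θ=6.3, φ=8.7, ψ=9.9.
Option 1 regrets: 0.0, 8.4, 0.5 → max 8.4
Option 2 regrets: 5.8, 2.5, 0.4 → max 5.8
Option 3 regrets: 3.6, 0.0, 1.4 → max 3.6
Option 4 regrets: 6.0, 2.1, 4.8 → max 6.0
Option 5 regrets: 2.6, 2.5, 6.9 → max 6.9
Option 6 regrets: 0.9, 6.2, 0.0 → max 6.2
Smallest max regret = 3.6 → Option 3.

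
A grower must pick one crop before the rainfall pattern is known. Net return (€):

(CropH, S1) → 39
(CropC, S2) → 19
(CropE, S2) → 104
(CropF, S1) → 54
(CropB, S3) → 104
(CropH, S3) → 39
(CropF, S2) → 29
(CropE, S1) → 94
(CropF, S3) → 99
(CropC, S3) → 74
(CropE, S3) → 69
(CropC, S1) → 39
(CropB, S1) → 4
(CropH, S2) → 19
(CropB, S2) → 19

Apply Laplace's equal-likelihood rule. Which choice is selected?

Row averages: CropF=182/3, CropB=127/3, CropC=44, CropH=97/3, CropE=89
Highest average = 89 → CropE.

CropE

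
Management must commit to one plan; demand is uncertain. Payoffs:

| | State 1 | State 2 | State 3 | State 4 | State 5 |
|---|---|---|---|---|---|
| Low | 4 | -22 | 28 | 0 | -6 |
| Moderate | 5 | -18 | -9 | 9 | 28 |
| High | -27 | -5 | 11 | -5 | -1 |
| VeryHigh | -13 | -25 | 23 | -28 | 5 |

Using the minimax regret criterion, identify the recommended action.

High

Column bests: State 1=5, State 2=-5, State 3=28, State 4=9, State 5=28.
Low regrets: 1, 17, 0, 9, 34 → max 34
Moderate regrets: 0, 13, 37, 0, 0 → max 37
High regrets: 32, 0, 17, 14, 29 → max 32
VeryHigh regrets: 18, 20, 5, 37, 23 → max 37
Smallest max regret = 32 → High.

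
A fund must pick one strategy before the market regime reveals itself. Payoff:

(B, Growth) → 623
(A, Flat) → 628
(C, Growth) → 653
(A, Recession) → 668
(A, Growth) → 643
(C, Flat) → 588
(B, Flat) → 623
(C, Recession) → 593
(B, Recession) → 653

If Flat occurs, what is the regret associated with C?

40

Best payoff under Flat is 628.
Regret = 628 − 588 = 40.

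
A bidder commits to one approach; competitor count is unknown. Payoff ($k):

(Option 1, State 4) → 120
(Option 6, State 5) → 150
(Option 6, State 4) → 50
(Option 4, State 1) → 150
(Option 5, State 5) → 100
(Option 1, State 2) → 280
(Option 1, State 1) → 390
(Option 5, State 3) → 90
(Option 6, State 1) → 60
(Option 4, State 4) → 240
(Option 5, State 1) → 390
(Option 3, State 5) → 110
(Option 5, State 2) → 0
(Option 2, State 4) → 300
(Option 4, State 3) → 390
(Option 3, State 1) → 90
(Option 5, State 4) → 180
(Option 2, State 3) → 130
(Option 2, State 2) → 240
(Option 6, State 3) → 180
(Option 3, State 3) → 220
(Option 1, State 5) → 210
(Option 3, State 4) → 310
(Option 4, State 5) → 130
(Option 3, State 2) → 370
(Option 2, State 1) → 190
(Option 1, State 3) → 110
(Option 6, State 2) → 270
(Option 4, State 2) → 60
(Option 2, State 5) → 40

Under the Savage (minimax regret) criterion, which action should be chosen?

Option 2

Column bests: State 1=390, State 2=370, State 3=390, State 4=310, State 5=210.
Option 1 regrets: 0, 90, 280, 190, 0 → max 280
Option 2 regrets: 200, 130, 260, 10, 170 → max 260
Option 3 regrets: 300, 0, 170, 0, 100 → max 300
Option 4 regrets: 240, 310, 0, 70, 80 → max 310
Option 5 regrets: 0, 370, 300, 130, 110 → max 370
Option 6 regrets: 330, 100, 210, 260, 60 → max 330
Smallest max regret = 260 → Option 2.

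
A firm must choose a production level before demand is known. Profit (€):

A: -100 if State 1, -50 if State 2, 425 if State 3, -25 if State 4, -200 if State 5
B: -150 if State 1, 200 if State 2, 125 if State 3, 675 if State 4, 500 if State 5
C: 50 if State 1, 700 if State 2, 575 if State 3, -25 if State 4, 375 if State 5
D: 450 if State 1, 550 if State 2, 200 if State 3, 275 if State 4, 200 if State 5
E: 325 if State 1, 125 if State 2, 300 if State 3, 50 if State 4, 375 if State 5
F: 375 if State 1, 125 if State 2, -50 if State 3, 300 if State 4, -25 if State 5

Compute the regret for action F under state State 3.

625

Best payoff under State 3 is 575.
Regret = 575 − (-50) = 625.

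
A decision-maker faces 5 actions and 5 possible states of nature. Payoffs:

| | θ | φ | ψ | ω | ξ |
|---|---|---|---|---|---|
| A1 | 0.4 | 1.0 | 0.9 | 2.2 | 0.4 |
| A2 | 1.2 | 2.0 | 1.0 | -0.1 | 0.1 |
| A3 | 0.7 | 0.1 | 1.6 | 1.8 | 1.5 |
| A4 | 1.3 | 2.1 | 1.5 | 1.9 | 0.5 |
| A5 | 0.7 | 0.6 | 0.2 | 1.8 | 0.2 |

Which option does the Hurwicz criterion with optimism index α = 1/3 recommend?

A4

A1: 1/3·2.2 + 2/3·0.4 = 1
A2: 1/3·2.0 + 2/3·(-0.1) = 0.6
A3: 1/3·1.8 + 2/3·0.1 = 2/3
A4: 1/3·2.1 + 2/3·0.5 = 31/30
A5: 1/3·1.8 + 2/3·0.2 = 11/15
Highest Hurwicz score = 31/30 → A4.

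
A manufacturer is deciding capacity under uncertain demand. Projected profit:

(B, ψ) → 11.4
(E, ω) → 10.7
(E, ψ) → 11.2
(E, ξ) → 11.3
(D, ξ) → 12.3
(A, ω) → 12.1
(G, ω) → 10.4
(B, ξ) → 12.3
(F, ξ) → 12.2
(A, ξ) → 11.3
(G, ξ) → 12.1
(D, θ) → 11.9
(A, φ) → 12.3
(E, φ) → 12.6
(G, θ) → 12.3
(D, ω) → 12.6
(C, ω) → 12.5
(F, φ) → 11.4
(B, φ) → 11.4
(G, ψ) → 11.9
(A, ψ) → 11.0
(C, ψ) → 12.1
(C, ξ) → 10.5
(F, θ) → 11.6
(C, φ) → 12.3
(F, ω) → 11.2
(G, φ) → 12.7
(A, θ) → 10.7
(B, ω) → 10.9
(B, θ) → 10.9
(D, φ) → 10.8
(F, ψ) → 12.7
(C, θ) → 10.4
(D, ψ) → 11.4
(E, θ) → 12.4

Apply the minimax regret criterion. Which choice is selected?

F

Column bests: θ=12.4, φ=12.7, ψ=12.7, ω=12.6, ξ=12.3.
A regrets: 1.7, 0.4, 1.7, 0.5, 1.0 → max 1.7
B regrets: 1.5, 1.3, 1.3, 1.7, 0.0 → max 1.7
C regrets: 2.0, 0.4, 0.6, 0.1, 1.8 → max 2.0
D regrets: 0.5, 1.9, 1.3, 0.0, 0.0 → max 1.9
E regrets: 0.0, 0.1, 1.5, 1.9, 1.0 → max 1.9
F regrets: 0.8, 1.3, 0.0, 1.4, 0.1 → max 1.4
G regrets: 0.1, 0.0, 0.8, 2.2, 0.2 → max 2.2
Smallest max regret = 1.4 → F.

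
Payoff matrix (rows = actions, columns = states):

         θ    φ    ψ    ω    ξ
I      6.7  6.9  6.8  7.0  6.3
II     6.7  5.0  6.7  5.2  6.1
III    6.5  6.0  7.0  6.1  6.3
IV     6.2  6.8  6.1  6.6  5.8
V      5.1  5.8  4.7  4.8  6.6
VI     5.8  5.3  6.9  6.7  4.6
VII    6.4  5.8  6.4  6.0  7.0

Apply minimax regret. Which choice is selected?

I

Column bests: θ=6.7, φ=6.9, ψ=7.0, ω=7.0, ξ=7.0.
I regrets: 0.0, 0.0, 0.2, 0.0, 0.7 → max 0.7
II regrets: 0.0, 1.9, 0.3, 1.8, 0.9 → max 1.9
III regrets: 0.2, 0.9, 0.0, 0.9, 0.7 → max 0.9
IV regrets: 0.5, 0.1, 0.9, 0.4, 1.2 → max 1.2
V regrets: 1.6, 1.1, 2.3, 2.2, 0.4 → max 2.3
VI regrets: 0.9, 1.6, 0.1, 0.3, 2.4 → max 2.4
VII regrets: 0.3, 1.1, 0.6, 1.0, 0.0 → max 1.1
Smallest max regret = 0.7 → I.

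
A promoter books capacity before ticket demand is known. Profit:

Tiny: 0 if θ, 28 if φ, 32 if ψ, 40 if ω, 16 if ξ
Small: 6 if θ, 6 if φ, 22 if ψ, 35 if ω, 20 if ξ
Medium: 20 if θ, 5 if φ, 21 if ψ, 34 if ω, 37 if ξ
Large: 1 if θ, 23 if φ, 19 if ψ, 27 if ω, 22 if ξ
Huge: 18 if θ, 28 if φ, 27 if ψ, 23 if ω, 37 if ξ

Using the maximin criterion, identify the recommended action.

Row minima: Tiny=0, Small=6, Medium=5, Large=1, Huge=18
Best worst-case = 18 → Huge.

Huge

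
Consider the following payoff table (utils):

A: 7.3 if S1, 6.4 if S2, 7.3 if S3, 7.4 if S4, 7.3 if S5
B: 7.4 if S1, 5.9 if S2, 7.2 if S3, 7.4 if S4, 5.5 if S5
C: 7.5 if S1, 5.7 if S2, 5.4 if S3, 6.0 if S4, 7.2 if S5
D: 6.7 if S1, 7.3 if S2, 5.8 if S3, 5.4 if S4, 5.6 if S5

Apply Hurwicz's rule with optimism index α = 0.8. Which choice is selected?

A

A: 0.8·7.4 + 0.2·6.4 = 7.2
B: 0.8·7.4 + 0.2·5.5 = 7.02
C: 0.8·7.5 + 0.2·5.4 = 7.08
D: 0.8·7.3 + 0.2·5.4 = 6.92
Highest Hurwicz score = 7.2 → A.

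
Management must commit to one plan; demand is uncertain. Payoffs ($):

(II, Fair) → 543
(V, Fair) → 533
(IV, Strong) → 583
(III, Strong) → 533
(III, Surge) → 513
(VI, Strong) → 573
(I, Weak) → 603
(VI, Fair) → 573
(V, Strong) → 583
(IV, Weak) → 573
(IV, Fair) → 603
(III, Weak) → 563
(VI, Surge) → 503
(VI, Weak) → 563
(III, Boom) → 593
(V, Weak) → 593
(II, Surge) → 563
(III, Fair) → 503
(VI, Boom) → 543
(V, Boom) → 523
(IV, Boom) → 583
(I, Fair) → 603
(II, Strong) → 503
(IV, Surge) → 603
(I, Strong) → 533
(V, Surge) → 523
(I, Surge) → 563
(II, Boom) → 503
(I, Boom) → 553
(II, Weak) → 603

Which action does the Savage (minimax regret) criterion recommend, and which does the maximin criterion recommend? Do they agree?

Column bests: Weak=603, Fair=603, Strong=583, Boom=593, Surge=603.
I regrets: 0, 0, 50, 40, 40 → max 50
II regrets: 0, 60, 80, 90, 40 → max 90
III regrets: 40, 100, 50, 0, 90 → max 100
IV regrets: 30, 0, 0, 10, 0 → max 30
V regrets: 10, 70, 0, 70, 80 → max 80
VI regrets: 40, 30, 10, 50, 100 → max 100
Smallest max regret = 30 → IV.
Row minima: I=533, II=503, III=503, IV=573, V=523, VI=503
Best worst-case = 573 → IV.

minimax regret → IV; maximin → IV (agree)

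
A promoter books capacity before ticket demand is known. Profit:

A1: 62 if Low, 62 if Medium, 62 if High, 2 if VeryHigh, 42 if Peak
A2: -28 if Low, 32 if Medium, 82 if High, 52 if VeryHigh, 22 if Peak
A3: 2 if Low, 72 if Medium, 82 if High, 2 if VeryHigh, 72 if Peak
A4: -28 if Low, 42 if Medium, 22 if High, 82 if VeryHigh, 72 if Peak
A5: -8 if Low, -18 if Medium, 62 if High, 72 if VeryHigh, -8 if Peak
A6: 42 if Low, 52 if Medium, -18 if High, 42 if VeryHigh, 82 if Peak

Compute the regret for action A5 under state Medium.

Best payoff under Medium is 72.
Regret = 72 − (-18) = 90.

90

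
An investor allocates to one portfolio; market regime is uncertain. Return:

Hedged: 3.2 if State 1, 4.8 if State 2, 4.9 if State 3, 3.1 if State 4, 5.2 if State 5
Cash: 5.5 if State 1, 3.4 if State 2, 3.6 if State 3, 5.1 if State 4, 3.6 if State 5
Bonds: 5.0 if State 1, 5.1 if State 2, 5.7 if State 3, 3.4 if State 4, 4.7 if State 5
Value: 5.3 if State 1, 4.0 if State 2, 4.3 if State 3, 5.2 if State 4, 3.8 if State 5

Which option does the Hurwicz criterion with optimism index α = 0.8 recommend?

Hedged: 0.8·5.2 + 0.2·3.1 = 4.78
Cash: 0.8·5.5 + 0.2·3.4 = 5.08
Bonds: 0.8·5.7 + 0.2·3.4 = 5.24
Value: 0.8·5.3 + 0.2·3.8 = 5
Highest Hurwicz score = 5.24 → Bonds.

Bonds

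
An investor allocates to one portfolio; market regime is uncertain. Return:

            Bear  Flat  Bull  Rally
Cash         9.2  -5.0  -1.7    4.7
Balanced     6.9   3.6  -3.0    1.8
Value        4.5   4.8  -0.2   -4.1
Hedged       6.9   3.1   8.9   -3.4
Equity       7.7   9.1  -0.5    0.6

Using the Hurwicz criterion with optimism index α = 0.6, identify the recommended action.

Equity

Cash: 0.6·9.2 + 0.4·(-5.0) = 3.52
Balanced: 0.6·6.9 + 0.4·(-3.0) = 2.94
Value: 0.6·4.8 + 0.4·(-4.1) = 1.24
Hedged: 0.6·8.9 + 0.4·(-3.4) = 3.98
Equity: 0.6·9.1 + 0.4·(-0.5) = 5.26
Highest Hurwicz score = 5.26 → Equity.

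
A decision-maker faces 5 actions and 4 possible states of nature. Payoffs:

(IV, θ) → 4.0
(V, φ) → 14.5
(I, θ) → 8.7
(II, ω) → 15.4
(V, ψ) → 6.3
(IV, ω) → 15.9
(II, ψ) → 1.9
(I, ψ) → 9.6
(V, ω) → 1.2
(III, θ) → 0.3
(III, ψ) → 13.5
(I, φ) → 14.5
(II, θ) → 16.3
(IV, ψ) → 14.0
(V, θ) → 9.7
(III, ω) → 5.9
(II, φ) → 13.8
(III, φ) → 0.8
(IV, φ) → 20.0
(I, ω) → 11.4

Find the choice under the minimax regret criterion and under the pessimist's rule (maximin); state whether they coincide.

Column bests: θ=16.3, φ=20.0, ψ=14.0, ω=15.9.
I regrets: 7.6, 5.5, 4.4, 4.5 → max 7.6
II regrets: 0.0, 6.2, 12.1, 0.5 → max 12.1
III regrets: 16.0, 19.2, 0.5, 10.0 → max 19.2
IV regrets: 12.3, 0.0, 0.0, 0.0 → max 12.3
V regrets: 6.6, 5.5, 7.7, 14.7 → max 14.7
Smallest max regret = 7.6 → I.
Row minima: I=8.7, II=1.9, III=0.3, IV=4.0, V=1.2
Best worst-case = 8.7 → I.

minimax regret → I; maximin → I (agree)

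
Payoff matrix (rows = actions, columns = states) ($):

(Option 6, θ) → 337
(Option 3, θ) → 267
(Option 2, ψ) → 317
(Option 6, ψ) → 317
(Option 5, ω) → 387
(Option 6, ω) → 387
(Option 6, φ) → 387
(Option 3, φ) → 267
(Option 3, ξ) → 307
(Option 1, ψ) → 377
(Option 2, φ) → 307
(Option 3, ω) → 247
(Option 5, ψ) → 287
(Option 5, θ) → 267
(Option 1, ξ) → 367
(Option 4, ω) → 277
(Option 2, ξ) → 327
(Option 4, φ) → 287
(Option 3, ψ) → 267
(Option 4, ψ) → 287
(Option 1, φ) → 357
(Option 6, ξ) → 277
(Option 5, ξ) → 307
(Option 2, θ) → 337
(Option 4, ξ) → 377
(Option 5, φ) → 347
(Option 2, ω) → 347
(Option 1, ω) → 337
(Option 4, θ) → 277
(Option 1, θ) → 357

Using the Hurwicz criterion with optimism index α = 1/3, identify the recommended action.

Option 1: 1/3·377 + 2/3·337 = 1051/3
Option 2: 1/3·347 + 2/3·307 = 961/3
Option 3: 1/3·307 + 2/3·247 = 267
Option 4: 1/3·377 + 2/3·277 = 931/3
Option 5: 1/3·387 + 2/3·267 = 307
Option 6: 1/3·387 + 2/3·277 = 941/3
Highest Hurwicz score = 1051/3 → Option 1.

Option 1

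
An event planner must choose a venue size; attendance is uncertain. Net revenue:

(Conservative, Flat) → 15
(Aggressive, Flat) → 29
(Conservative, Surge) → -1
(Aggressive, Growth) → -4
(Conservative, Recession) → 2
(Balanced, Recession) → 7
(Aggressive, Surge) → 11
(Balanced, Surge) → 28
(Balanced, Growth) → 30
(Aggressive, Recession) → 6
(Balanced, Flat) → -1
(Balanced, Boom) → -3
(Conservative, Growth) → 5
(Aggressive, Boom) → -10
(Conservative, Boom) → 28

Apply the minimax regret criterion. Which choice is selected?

Column bests: Recession=7, Flat=29, Growth=30, Boom=28, Surge=28.
Conservative regrets: 5, 14, 25, 0, 29 → max 29
Balanced regrets: 0, 30, 0, 31, 0 → max 31
Aggressive regrets: 1, 0, 34, 38, 17 → max 38
Smallest max regret = 29 → Conservative.

Conservative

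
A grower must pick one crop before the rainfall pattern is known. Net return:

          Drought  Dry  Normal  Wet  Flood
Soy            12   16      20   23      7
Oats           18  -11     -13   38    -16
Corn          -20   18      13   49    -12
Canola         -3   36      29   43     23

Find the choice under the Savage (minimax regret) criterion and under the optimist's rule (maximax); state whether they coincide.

Column bests: Drought=18, Dry=36, Normal=29, Wet=49, Flood=23.
Soy regrets: 6, 20, 9, 26, 16 → max 26
Oats regrets: 0, 47, 42, 11, 39 → max 47
Corn regrets: 38, 18, 16, 0, 35 → max 38
Canola regrets: 21, 0, 0, 6, 0 → max 21
Smallest max regret = 21 → Canola.
Row maxima: Soy=23, Oats=38, Corn=49, Canola=43
Best best-case = 49 → Corn.

minimax regret → Canola; maximax → Corn (disagree)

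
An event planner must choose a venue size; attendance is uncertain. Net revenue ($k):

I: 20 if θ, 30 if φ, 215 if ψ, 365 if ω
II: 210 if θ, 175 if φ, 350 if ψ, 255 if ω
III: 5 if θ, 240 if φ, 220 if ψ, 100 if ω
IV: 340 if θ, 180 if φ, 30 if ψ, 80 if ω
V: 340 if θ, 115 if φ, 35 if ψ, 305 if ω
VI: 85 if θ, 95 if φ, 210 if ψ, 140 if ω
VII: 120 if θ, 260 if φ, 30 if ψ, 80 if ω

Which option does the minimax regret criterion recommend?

II

Column bests: θ=340, φ=260, ψ=350, ω=365.
I regrets: 320, 230, 135, 0 → max 320
II regrets: 130, 85, 0, 110 → max 130
III regrets: 335, 20, 130, 265 → max 335
IV regrets: 0, 80, 320, 285 → max 320
V regrets: 0, 145, 315, 60 → max 315
VI regrets: 255, 165, 140, 225 → max 255
VII regrets: 220, 0, 320, 285 → max 320
Smallest max regret = 130 → II.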